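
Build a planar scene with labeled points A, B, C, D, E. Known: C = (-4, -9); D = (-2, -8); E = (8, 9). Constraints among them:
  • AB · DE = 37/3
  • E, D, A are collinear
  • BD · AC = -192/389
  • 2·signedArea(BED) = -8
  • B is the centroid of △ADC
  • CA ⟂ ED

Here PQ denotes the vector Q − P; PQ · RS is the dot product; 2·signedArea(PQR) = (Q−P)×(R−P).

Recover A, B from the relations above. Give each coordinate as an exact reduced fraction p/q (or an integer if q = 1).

1. A_x = -1148/389  [E, D, A are collinear ∩ CA ⟂ ED]
2. A_y = -3741/389  [E, D, A are collinear ∩ CA ⟂ ED]
   → A = (-1148/389, -3741/389)
3. B_x = -3482/1167  [B is the centroid of △ADC]
4. B_y = -10354/1167  [B is the centroid of △ADC]
   → B = (-3482/1167, -10354/1167)

A = (-1148/389, -3741/389)
B = (-3482/1167, -10354/1167)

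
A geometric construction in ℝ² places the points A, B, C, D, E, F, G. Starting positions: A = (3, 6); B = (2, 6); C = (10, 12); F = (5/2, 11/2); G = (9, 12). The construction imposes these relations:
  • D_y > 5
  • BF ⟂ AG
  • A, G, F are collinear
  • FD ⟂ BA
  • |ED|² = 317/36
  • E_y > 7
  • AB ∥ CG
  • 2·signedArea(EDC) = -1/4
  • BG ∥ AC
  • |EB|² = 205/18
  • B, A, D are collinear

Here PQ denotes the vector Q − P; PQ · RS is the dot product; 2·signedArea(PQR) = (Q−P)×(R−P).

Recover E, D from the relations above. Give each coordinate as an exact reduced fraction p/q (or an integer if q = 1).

D = (5/2, 6)
E = (29/6, 47/6)

1. D_x = 5/2  [B, A, D are collinear ∩ FD ⟂ BA]
2. D_y = 6  [B, A, D are collinear ∩ FD ⟂ BA]
   → D = (5/2, 6)
3. E_x = 29/6  [line -6·x + 15/2·y + -119/4 = 0 ∩ |ED|² = 317/36]
4. E_y = 47/6  [line -6·x + 15/2·y + -119/4 = 0 ∩ |ED|² = 317/36]
   → E = (29/6, 47/6)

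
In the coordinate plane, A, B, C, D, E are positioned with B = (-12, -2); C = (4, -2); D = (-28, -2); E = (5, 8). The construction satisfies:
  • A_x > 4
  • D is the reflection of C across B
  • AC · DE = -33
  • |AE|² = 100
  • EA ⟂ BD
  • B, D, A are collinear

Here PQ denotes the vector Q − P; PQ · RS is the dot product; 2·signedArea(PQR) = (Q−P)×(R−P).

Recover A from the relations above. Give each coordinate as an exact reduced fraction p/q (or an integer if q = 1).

1. A_x = 5  [B, D, A are collinear ∩ EA ⟂ BD]
2. A_y = -2  [B, D, A are collinear ∩ EA ⟂ BD]
   → A = (5, -2)

A = (5, -2)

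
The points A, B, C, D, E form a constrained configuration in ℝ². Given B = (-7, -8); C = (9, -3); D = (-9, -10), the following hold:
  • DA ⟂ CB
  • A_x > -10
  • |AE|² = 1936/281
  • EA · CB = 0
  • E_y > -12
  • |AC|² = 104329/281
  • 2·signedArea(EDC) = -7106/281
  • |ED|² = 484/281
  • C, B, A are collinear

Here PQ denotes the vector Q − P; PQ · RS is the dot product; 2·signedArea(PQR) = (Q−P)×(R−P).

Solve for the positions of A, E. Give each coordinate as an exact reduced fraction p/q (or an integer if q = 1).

A = (-2639/281, -2458/281)
E = (-2419/281, -3162/281)

1. A_x = -2639/281  [C, B, A are collinear ∩ DA ⟂ CB]
2. A_y = -2458/281  [C, B, A are collinear ∩ DA ⟂ CB]
   → A = (-2639/281, -2458/281)
3. E_x = -2419/281  [EA · CB = 0 ∩ 2·signedArea(EDC) = -7106/281]
4. E_y = -3162/281  [EA · CB = 0 ∩ 2·signedArea(EDC) = -7106/281]
   → E = (-2419/281, -3162/281)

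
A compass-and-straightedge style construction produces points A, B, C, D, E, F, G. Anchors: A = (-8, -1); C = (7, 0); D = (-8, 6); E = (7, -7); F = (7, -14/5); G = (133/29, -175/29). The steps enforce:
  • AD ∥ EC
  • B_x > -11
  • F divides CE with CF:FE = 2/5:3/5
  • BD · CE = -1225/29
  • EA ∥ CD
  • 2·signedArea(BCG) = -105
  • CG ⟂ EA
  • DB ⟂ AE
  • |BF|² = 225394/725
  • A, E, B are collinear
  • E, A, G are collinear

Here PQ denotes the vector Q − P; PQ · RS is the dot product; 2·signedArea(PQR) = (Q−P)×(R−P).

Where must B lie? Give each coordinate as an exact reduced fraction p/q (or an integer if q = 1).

B = (-302/29, -1/29)

1. B_x = -302/29  [A, E, B are collinear ∩ DB ⟂ AE]
2. B_y = -1/29  [A, E, B are collinear ∩ DB ⟂ AE]
   → B = (-302/29, -1/29)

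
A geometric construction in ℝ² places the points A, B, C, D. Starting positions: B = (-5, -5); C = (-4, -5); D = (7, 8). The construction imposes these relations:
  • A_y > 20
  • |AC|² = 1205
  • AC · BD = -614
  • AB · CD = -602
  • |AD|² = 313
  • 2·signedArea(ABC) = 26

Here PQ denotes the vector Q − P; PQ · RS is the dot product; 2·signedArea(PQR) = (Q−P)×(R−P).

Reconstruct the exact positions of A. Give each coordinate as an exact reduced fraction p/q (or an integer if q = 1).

A = (19, 21)

1. A_x = 19  [AB · CD = -602 ∩ 2·signedArea(ABC) = 26]
2. A_y = 21  [AB · CD = -602 ∩ 2·signedArea(ABC) = 26]
   → A = (19, 21)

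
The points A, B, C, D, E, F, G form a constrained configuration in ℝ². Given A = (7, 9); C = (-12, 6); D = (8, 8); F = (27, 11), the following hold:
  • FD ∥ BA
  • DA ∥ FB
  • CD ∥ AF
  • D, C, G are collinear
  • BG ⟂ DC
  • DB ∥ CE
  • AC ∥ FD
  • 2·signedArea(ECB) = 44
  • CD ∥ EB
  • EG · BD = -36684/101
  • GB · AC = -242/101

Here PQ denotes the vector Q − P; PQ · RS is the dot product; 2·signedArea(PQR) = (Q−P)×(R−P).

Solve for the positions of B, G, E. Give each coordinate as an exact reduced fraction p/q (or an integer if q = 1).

1. B_x = 26  [FD ∥ BA ∩ DA ∥ FB]
2. B_y = 12  [FD ∥ BA ∩ DA ∥ FB]
   → B = (26, 12)
3. G_x = 2648/101  [D, C, G are collinear ∩ BG ⟂ DC]
4. G_y = 992/101  [D, C, G are collinear ∩ BG ⟂ DC]
   → G = (2648/101, 992/101)
5. E_x = 6  [CD ∥ EB ∩ DB ∥ CE]
6. E_y = 10  [CD ∥ EB ∩ DB ∥ CE]
   → E = (6, 10)

B = (26, 12)
E = (6, 10)
G = (2648/101, 992/101)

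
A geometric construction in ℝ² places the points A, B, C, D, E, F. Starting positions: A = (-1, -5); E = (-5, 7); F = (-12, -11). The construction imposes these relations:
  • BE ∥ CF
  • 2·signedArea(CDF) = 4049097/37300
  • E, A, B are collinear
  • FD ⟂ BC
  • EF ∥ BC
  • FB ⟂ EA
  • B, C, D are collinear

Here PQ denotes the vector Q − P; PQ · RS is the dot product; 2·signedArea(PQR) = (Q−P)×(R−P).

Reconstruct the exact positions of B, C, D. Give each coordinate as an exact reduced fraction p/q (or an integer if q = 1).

1. B_x = -3/10  [E, A, B are collinear ∩ FB ⟂ EA]
2. B_y = -71/10  [E, A, B are collinear ∩ FB ⟂ EA]
   → B = (-3/10, -71/10)
3. C_x = -73/10  [BE ∥ CF ∩ EF ∥ BC]
4. C_y = -251/10  [BE ∥ CF ∩ EF ∥ BC]
   → C = (-73/10, -251/10)
5. D_x = -5883/1865  [B, C, D are collinear ∩ FD ⟂ BC]
6. D_y = -53861/3730  [B, C, D are collinear ∩ FD ⟂ BC]
   → D = (-5883/1865, -53861/3730)

B = (-3/10, -71/10)
C = (-73/10, -251/10)
D = (-5883/1865, -53861/3730)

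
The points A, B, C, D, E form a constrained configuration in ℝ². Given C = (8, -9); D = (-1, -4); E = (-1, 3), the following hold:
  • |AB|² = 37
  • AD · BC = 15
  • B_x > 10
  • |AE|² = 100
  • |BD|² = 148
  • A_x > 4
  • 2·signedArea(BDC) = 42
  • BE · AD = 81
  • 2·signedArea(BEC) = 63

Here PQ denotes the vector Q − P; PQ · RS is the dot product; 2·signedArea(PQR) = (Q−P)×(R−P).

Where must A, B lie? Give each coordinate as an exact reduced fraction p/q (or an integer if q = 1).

1. B_x = 11  [2·signedArea(BDC) = 42 ∩ 2·signedArea(BEC) = 63]
2. B_y = -6  [2·signedArea(BDC) = 42 ∩ 2·signedArea(BEC) = 63]
   → B = (11, -6)
3. A_x = 5  [AD · BC = 15 ∩ BE · AD = 81]
4. A_y = -5  [AD · BC = 15 ∩ BE · AD = 81]
   → A = (5, -5)

A = (5, -5)
B = (11, -6)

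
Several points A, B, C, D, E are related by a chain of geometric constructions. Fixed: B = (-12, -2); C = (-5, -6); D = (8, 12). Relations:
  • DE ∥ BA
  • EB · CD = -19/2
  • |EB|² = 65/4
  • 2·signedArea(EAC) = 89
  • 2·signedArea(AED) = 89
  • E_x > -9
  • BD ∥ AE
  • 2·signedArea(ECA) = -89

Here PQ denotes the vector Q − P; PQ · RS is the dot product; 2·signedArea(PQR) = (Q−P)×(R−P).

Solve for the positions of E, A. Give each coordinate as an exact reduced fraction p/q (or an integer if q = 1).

1. E_x = -17/2  [line -13·x + -18·y + -365/2 = 0 ∩ |EB|² = 65/4]
2. E_y = -4  [line -13·x + -18·y + -365/2 = 0 ∩ |EB|² = 65/4]
   → E = (-17/2, -4)
3. A_x = -57/2  [2·signedArea(ECA) = -89 ∩ BD ∥ AE]
4. A_y = -18  [2·signedArea(ECA) = -89 ∩ BD ∥ AE]
   → A = (-57/2, -18)

A = (-57/2, -18)
E = (-17/2, -4)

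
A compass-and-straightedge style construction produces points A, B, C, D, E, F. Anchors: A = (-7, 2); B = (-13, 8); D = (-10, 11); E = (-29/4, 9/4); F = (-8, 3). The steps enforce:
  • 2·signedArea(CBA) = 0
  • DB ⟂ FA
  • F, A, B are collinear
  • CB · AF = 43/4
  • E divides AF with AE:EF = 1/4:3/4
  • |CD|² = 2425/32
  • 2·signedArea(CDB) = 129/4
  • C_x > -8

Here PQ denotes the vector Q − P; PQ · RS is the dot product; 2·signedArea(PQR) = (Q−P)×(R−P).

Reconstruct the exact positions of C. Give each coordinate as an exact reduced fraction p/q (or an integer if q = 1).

C = (-61/8, 21/8)

1. C_x = -61/8  [2·signedArea(CBA) = 0 ∩ CB · AF = 43/4]
2. C_y = 21/8  [2·signedArea(CBA) = 0 ∩ CB · AF = 43/4]
   → C = (-61/8, 21/8)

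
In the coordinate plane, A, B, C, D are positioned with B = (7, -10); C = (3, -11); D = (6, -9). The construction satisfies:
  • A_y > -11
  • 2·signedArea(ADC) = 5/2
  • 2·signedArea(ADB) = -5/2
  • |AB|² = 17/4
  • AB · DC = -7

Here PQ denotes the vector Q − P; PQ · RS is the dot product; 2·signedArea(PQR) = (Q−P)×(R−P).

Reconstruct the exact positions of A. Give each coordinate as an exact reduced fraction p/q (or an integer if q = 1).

1. A_x = 5  [2·signedArea(ADC) = 5/2 ∩ AB · DC = -7]
2. A_y = -21/2  [2·signedArea(ADC) = 5/2 ∩ AB · DC = -7]
   → A = (5, -21/2)

A = (5, -21/2)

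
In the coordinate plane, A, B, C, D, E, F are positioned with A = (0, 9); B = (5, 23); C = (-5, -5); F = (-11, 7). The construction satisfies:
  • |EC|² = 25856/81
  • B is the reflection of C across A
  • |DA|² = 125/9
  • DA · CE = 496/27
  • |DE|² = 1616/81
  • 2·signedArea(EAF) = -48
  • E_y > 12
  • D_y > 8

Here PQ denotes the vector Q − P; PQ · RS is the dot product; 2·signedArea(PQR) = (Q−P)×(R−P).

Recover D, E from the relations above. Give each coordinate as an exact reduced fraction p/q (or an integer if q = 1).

D = (-11/3, 25/3)
E = (-29/9, 115/9)

1. E_x = -29/9  [line 2·x + -11·y + 147 = 0 ∩ |EC|² = 25856/81]
2. E_y = 115/9  [line 2·x + -11·y + 147 = 0 ∩ |EC|² = 25856/81]
   → E = (-29/9, 115/9)
3. D_x = -11/3  [line -16/9·x + -160/9·y + 3824/27 = 0 ∩ |DA|² = 125/9]
4. D_y = 25/3  [line -16/9·x + -160/9·y + 3824/27 = 0 ∩ |DA|² = 125/9]
   → D = (-11/3, 25/3)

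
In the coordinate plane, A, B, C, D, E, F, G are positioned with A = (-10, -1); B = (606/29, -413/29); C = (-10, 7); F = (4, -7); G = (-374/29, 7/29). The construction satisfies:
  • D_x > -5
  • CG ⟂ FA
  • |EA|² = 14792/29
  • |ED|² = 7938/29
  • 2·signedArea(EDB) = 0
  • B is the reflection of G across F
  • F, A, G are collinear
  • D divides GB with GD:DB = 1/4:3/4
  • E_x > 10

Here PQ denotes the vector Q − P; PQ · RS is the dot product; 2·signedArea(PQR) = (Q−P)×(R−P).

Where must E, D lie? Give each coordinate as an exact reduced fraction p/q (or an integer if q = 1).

D = (-129/29, -98/29)
E = (312/29, -287/29)

1. D_x = -129/29  [D divides GB with GD:DB = 1/4:3/4]
2. D_y = -98/29  [D divides GB with GD:DB = 1/4:3/4]
   → D = (-129/29, -98/29)
3. E_x = 312/29  [line 315/29·x + 735/29·y + 3885/29 = 0 ∩ |ED|² = 7938/29]
4. E_y = -287/29  [line 315/29·x + 735/29·y + 3885/29 = 0 ∩ |ED|² = 7938/29]
   → E = (312/29, -287/29)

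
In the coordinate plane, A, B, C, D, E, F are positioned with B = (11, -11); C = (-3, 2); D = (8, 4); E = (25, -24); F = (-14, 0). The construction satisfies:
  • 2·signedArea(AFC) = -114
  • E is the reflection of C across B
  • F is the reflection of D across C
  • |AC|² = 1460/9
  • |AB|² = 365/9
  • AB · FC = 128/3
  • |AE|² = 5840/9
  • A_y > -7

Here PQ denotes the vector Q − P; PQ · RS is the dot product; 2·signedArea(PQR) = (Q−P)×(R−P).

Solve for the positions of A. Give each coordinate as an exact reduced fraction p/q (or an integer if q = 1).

1. A_x = 19/3  [2·signedArea(AFC) = -114 ∩ AB · FC = 128/3]
2. A_y = -20/3  [2·signedArea(AFC) = -114 ∩ AB · FC = 128/3]
   → A = (19/3, -20/3)

A = (19/3, -20/3)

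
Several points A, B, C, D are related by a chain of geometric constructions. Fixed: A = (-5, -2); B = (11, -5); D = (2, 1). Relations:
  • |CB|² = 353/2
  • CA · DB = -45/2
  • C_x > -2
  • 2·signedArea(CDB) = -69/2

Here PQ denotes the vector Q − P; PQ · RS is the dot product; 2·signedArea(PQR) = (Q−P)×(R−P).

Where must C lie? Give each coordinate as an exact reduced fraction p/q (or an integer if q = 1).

C = (-3/2, -1/2)

1. C_x = -3/2  [CA · DB = -45/2 ∩ 2·signedArea(CDB) = -69/2]
2. C_y = -1/2  [CA · DB = -45/2 ∩ 2·signedArea(CDB) = -69/2]
   → C = (-3/2, -1/2)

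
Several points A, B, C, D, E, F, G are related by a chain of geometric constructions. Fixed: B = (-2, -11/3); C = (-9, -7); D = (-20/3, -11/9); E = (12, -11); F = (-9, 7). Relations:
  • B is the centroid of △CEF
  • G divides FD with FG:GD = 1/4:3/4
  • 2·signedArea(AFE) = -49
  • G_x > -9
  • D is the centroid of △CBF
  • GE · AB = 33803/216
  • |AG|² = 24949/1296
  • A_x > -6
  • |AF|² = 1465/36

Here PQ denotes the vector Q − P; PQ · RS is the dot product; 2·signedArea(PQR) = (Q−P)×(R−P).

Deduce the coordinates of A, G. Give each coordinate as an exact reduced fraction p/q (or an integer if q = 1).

1. A_x = -11/2  [line 18·x + 21·y + 64 = 0 ∩ |AF|² = 1465/36]
2. A_y = 5/3  [line 18·x + 21·y + 64 = 0 ∩ |AF|² = 1465/36]
   → A = (-11/2, 5/3)
3. G_x = -101/12  [G divides FD with FG:GD = 1/4:3/4]
4. G_y = 89/18  [G divides FD with FG:GD = 1/4:3/4]
   → G = (-101/12, 89/18)

A = (-11/2, 5/3)
G = (-101/12, 89/18)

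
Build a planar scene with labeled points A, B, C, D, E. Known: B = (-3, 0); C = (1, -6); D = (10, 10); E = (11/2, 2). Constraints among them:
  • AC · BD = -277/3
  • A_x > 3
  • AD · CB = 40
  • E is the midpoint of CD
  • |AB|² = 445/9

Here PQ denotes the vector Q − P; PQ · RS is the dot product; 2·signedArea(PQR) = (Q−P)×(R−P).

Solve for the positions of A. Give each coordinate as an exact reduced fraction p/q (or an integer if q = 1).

1. A_x = 4  [AC · BD = -277/3 ∩ AD · CB = 40]
2. A_y = -2/3  [AC · BD = -277/3 ∩ AD · CB = 40]
   → A = (4, -2/3)

A = (4, -2/3)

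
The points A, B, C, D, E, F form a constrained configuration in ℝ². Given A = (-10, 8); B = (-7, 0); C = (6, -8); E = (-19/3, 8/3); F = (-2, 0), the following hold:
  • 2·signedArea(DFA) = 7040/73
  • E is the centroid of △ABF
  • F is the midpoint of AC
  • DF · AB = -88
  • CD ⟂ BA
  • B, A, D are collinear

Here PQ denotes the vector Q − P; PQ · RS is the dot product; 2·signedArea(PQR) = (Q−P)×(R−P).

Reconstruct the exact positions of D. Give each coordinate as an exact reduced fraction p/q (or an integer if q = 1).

D = (-202/73, -824/73)

1. D_x = -202/73  [B, A, D are collinear ∩ CD ⟂ BA]
2. D_y = -824/73  [B, A, D are collinear ∩ CD ⟂ BA]
   → D = (-202/73, -824/73)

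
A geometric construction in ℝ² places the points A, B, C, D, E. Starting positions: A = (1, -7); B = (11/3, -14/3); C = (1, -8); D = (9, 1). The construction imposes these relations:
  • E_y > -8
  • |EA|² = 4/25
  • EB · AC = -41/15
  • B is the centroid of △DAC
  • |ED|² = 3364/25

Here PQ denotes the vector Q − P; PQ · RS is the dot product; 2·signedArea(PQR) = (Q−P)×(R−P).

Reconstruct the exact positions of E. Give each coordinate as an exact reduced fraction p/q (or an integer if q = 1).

1. E_y = -37/5  [EB · AC = -41/15]
2. E_x = 1  [|EA|² = 4/25]
   → E = (1, -37/5)

E = (1, -37/5)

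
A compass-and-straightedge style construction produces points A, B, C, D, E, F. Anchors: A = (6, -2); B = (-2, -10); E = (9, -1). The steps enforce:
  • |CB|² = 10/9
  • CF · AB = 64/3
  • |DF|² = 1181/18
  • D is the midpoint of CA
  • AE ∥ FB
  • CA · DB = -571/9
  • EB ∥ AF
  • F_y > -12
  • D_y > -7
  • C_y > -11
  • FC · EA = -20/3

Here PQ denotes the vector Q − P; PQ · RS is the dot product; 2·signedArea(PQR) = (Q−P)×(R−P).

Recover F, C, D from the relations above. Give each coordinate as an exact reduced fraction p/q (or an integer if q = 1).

1. F_x = -5  [AE ∥ FB ∩ EB ∥ AF]
2. F_y = -11  [AE ∥ FB ∩ EB ∥ AF]
   → F = (-5, -11)
3. C_x = -3  [FC · EA = -20/3 ∩ CF · AB = 64/3]
4. C_y = -31/3  [FC · EA = -20/3 ∩ CF · AB = 64/3]
   → C = (-3, -31/3)
5. D_x = 3/2  [CA · DB = -571/9 ∩ D is the midpoint of CA]
6. D_y = -37/6  [CA · DB = -571/9 ∩ D is the midpoint of CA]
   → D = (3/2, -37/6)

C = (-3, -31/3)
D = (3/2, -37/6)
F = (-5, -11)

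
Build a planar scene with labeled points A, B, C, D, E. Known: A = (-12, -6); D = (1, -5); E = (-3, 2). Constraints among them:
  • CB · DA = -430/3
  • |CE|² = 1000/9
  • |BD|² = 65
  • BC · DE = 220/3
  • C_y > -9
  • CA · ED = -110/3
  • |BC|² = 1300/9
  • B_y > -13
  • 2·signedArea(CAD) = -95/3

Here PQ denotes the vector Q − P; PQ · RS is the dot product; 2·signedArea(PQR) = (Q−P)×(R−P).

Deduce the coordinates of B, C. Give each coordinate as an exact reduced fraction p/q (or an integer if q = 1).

B = (5, -12)
C = (-19/3, -8)

1. C_x = -19/3  [2·signedArea(CAD) = -95/3 ∩ CA · ED = -110/3]
2. C_y = -8  [2·signedArea(CAD) = -95/3 ∩ CA · ED = -110/3]
   → C = (-19/3, -8)
3. B_x = 5  [BC · DE = 220/3 ∩ CB · DA = -430/3]
4. B_y = -12  [BC · DE = 220/3 ∩ CB · DA = -430/3]
   → B = (5, -12)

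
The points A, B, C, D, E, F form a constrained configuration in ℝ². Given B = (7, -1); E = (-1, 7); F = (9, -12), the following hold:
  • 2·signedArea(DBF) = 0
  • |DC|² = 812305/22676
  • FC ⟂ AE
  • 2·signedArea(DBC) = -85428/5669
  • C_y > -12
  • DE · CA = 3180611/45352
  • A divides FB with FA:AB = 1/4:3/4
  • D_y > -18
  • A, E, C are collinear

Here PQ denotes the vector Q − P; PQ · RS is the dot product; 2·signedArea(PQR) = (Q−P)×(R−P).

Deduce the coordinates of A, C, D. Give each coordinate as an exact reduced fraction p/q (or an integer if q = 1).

1. A_x = 17/2  [A divides FB with FA:AB = 1/4:3/4]
2. A_y = -37/4  [A divides FB with FA:AB = 1/4:3/4]
   → A = (17/2, -37/4)
3. C_x = 55701/5669  [A, E, C are collinear ∩ FC ⟂ AE]
4. C_y = -65292/5669  [A, E, C are collinear ∩ FC ⟂ AE]
   → C = (55701/5669, -65292/5669)
5. D_x = 10  [2·signedArea(DBF) = 0 ∩ 2·signedArea(DBC) = -85428/5669]
6. D_y = -35/2  [2·signedArea(DBF) = 0 ∩ 2·signedArea(DBC) = -85428/5669]
   → D = (10, -35/2)

A = (17/2, -37/4)
C = (55701/5669, -65292/5669)
D = (10, -35/2)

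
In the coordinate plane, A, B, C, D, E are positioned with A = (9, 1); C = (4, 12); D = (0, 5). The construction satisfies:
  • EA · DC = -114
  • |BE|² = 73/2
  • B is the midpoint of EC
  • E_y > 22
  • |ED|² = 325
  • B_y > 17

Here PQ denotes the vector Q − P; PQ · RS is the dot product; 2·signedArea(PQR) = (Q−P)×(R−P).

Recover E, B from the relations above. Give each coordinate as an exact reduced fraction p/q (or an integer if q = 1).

B = (3/2, 35/2)
E = (-1, 23)

1. E_x = -1  [line -4·x + -7·y + 157 = 0 ∩ |ED|² = 325]
2. E_y = 23  [line -4·x + -7·y + 157 = 0 ∩ |ED|² = 325]
   → E = (-1, 23)
3. B_x = 3/2  [B is the midpoint of EC]
4. B_y = 35/2  [B is the midpoint of EC]
   → B = (3/2, 35/2)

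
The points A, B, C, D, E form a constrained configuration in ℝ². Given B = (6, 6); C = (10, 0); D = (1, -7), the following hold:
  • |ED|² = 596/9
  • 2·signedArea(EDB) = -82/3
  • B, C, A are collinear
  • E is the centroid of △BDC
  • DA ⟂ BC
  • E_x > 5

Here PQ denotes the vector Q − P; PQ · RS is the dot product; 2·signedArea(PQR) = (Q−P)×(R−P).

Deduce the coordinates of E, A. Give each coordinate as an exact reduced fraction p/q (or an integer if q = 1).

1. E_x = 17/3  [E is the centroid of △BDC]
2. E_y = -1/3  [E is the centroid of △BDC]
   → E = (17/3, -1/3)
3. A_x = 136/13  [B, C, A are collinear ∩ DA ⟂ BC]
4. A_y = -9/13  [B, C, A are collinear ∩ DA ⟂ BC]
   → A = (136/13, -9/13)

A = (136/13, -9/13)
E = (17/3, -1/3)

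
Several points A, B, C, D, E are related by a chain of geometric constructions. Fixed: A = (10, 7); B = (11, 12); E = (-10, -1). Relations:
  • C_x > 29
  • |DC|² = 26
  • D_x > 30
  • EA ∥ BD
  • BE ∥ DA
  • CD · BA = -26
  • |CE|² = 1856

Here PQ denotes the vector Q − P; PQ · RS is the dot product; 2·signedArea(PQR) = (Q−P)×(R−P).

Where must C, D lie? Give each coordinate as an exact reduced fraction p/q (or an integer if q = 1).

C = (30, 15)
D = (31, 20)

1. D_x = 31  [BE ∥ DA ∩ EA ∥ BD]
2. D_y = 20  [BE ∥ DA ∩ EA ∥ BD]
   → D = (31, 20)
3. C_x = 30  [line 1·x + 5·y + -105 = 0 ∩ |CE|² = 1856]
4. C_y = 15  [line 1·x + 5·y + -105 = 0 ∩ |CE|² = 1856]
   → C = (30, 15)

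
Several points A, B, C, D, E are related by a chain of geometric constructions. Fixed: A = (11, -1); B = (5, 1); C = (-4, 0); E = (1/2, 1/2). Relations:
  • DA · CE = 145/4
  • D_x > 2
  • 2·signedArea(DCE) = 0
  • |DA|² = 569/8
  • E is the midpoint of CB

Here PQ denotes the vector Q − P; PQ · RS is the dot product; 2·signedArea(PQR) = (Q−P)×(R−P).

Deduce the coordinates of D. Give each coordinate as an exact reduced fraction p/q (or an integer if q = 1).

1. D_x = 11/4  [2·signedArea(DCE) = 0 ∩ DA · CE = 145/4]
2. D_y = 3/4  [2·signedArea(DCE) = 0 ∩ DA · CE = 145/4]
   → D = (11/4, 3/4)

D = (11/4, 3/4)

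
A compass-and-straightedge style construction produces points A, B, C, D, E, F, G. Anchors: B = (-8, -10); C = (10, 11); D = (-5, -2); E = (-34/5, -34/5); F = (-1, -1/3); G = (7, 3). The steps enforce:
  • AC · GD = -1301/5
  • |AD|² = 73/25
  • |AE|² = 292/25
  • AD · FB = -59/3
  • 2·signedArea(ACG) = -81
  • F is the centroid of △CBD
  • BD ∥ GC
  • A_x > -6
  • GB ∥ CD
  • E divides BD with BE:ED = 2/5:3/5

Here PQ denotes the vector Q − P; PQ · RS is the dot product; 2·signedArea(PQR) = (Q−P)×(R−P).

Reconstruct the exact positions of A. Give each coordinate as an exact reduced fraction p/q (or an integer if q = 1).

1. A_x = -28/5  [AC · GD = -1301/5 ∩ 2·signedArea(ACG) = -81]
2. A_y = -18/5  [AC · GD = -1301/5 ∩ 2·signedArea(ACG) = -81]
   → A = (-28/5, -18/5)

A = (-28/5, -18/5)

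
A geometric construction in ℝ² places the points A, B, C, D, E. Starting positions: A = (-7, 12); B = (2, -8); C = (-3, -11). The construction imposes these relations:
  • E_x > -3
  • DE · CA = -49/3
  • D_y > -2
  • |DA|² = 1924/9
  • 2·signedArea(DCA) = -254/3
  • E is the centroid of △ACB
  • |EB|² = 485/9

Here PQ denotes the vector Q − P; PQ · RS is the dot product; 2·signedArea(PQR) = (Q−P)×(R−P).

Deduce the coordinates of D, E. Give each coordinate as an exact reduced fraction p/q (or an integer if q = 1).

1. E_x = -8/3  [E is the centroid of △ACB]
2. E_y = -7/3  [E is the centroid of △ACB]
   → E = (-8/3, -7/3)
3. D_x = -1  [2·signedArea(DCA) = -254/3 ∩ DE · CA = -49/3]
4. D_y = -4/3  [2·signedArea(DCA) = -254/3 ∩ DE · CA = -49/3]
   → D = (-1, -4/3)

D = (-1, -4/3)
E = (-8/3, -7/3)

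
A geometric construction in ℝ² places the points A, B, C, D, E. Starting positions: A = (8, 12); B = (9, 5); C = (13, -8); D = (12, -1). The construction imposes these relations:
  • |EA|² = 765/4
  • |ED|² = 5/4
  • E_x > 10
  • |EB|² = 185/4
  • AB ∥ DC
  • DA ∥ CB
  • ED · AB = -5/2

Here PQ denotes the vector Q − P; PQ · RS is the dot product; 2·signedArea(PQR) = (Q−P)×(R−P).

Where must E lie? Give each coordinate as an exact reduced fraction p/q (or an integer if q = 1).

E = (11, -3/2)

1. E_x = 11  [line -1·x + 7·y + 43/2 = 0 ∩ |EB|² = 185/4]
2. E_y = -3/2  [line -1·x + 7·y + 43/2 = 0 ∩ |EB|² = 185/4]
   → E = (11, -3/2)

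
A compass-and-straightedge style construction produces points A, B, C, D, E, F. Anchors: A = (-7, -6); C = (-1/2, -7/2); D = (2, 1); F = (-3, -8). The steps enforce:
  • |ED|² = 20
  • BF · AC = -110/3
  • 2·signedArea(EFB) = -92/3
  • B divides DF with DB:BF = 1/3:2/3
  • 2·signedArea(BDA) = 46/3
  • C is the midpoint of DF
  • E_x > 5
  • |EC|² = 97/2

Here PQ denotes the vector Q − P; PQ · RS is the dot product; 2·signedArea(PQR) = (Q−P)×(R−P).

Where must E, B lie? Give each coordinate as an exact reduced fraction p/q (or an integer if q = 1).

1. B_x = 1/3  [B divides DF with DB:BF = 1/3:2/3]
2. B_y = -2  [B divides DF with DB:BF = 1/3:2/3]
   → B = (1/3, -2)
3. E_x = 6  [line -6·x + 10/3·y + 118/3 = 0 ∩ |EC|² = 97/2]
4. E_y = -1  [line -6·x + 10/3·y + 118/3 = 0 ∩ |EC|² = 97/2]
   → E = (6, -1)

B = (1/3, -2)
E = (6, -1)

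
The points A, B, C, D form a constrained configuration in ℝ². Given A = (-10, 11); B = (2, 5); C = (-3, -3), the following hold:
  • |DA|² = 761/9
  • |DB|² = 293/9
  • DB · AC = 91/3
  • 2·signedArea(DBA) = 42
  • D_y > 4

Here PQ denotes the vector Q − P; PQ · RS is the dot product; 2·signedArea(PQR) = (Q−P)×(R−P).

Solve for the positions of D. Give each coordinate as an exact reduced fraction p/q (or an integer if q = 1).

1. D_x = -11/3  [DB · AC = 91/3 ∩ 2·signedArea(DBA) = 42]
2. D_y = 13/3  [DB · AC = 91/3 ∩ 2·signedArea(DBA) = 42]
   → D = (-11/3, 13/3)

D = (-11/3, 13/3)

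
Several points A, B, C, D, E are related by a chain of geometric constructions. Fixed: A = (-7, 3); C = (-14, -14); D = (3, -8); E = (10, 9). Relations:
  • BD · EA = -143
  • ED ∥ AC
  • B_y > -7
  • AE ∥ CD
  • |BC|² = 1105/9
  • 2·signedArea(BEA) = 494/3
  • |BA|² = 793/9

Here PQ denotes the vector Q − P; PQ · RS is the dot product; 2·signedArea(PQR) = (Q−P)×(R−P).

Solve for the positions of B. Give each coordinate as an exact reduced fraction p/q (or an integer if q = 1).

1. B_x = -6  [BD · EA = -143 ∩ 2·signedArea(BEA) = 494/3]
2. B_y = -19/3  [BD · EA = -143 ∩ 2·signedArea(BEA) = 494/3]
   → B = (-6, -19/3)

B = (-6, -19/3)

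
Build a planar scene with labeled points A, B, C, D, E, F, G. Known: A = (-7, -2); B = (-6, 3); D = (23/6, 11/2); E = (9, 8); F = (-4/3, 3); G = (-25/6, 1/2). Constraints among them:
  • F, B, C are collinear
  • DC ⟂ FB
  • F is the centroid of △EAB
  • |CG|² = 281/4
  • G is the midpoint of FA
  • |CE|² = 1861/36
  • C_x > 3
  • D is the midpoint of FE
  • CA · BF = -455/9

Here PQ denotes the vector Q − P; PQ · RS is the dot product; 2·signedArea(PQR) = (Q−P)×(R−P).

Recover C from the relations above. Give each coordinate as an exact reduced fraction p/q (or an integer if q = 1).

C = (23/6, 3)

1. C_x = 23/6  [F, B, C are collinear ∩ DC ⟂ FB]
2. C_y = 3  [F, B, C are collinear ∩ DC ⟂ FB]
   → C = (23/6, 3)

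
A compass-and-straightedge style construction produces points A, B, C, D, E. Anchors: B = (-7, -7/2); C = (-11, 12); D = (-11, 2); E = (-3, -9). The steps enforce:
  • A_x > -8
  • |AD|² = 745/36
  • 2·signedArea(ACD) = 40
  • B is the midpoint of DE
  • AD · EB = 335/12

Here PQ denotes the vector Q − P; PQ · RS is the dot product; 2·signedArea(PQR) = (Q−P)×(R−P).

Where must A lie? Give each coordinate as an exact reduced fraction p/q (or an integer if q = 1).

A = (-7, -1/6)

1. A_x = -7  [2·signedArea(ACD) = 40 ∩ AD · EB = 335/12]
2. A_y = -1/6  [2·signedArea(ACD) = 40 ∩ AD · EB = 335/12]
   → A = (-7, -1/6)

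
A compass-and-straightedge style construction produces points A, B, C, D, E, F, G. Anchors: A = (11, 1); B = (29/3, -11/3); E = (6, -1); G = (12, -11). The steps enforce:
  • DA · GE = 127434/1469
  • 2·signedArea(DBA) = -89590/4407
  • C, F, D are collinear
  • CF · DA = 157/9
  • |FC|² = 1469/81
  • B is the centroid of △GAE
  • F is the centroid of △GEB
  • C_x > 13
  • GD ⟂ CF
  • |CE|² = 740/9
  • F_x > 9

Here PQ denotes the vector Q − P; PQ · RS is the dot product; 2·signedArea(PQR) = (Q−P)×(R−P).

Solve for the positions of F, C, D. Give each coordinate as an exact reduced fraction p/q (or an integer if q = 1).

1. F_x = 83/9  [F is the centroid of △GEB]
2. F_y = -47/9  [F is the centroid of △GEB]
   → F = (83/9, -47/9)
3. D_x = 19488/1469  [2·signedArea(DBA) = -89590/4407 ∩ DA · GE = 127434/1469]
4. D_y = -9277/1469  [2·signedArea(DBA) = -89590/4407 ∩ DA · GE = 127434/1469]
   → D = (19488/1469, -9277/1469)
5. C_x = 40/3  [CF · DA = 157/9 ∩ C, F, D are collinear]
6. C_y = -19/3  [CF · DA = 157/9 ∩ C, F, D are collinear]
   → C = (40/3, -19/3)

C = (40/3, -19/3)
D = (19488/1469, -9277/1469)
F = (83/9, -47/9)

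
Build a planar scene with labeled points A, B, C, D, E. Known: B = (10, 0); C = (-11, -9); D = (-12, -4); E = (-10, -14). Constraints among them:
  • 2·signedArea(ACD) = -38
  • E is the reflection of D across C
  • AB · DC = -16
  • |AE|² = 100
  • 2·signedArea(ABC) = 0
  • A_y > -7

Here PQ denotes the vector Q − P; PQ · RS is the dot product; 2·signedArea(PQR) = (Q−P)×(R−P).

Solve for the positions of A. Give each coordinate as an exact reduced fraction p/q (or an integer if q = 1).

A = (-4, -6)

1. A_x = -4  [2·signedArea(ABC) = 0 ∩ 2·signedArea(ACD) = -38]
2. A_y = -6  [2·signedArea(ABC) = 0 ∩ 2·signedArea(ACD) = -38]
   → A = (-4, -6)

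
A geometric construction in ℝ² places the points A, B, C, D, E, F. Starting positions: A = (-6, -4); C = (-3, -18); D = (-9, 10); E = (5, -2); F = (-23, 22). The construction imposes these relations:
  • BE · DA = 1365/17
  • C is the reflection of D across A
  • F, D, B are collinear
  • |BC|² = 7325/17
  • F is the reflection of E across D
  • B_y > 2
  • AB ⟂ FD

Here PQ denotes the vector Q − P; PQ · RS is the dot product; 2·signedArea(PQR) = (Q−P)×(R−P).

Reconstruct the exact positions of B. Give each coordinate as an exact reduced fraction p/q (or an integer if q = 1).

B = (-6/17, 44/17)

1. B_x = -6/17  [F, D, B are collinear ∩ AB ⟂ FD]
2. B_y = 44/17  [F, D, B are collinear ∩ AB ⟂ FD]
   → B = (-6/17, 44/17)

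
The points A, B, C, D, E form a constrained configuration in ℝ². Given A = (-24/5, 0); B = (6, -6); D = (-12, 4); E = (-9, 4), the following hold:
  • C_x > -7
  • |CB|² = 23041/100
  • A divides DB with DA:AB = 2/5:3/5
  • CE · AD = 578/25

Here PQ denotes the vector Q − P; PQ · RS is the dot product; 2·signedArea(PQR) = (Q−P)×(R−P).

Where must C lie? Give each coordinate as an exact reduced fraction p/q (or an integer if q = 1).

1. C_x = -69/10  [line 36/5·x + -4·y + 1442/25 = 0 ∩ |CB|² = 23041/100]
2. C_y = 2  [line 36/5·x + -4·y + 1442/25 = 0 ∩ |CB|² = 23041/100]
   → C = (-69/10, 2)

C = (-69/10, 2)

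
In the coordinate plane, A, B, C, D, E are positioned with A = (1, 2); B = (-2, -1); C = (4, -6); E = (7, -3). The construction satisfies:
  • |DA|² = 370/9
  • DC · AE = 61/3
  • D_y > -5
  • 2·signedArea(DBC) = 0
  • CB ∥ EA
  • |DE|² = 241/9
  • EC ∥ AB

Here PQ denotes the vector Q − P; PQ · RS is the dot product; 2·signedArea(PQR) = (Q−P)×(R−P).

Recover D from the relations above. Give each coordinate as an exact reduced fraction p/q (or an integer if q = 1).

D = (2, -13/3)

1. D_x = 2  [2·signedArea(DBC) = 0 ∩ DC · AE = 61/3]
2. D_y = -13/3  [2·signedArea(DBC) = 0 ∩ DC · AE = 61/3]
   → D = (2, -13/3)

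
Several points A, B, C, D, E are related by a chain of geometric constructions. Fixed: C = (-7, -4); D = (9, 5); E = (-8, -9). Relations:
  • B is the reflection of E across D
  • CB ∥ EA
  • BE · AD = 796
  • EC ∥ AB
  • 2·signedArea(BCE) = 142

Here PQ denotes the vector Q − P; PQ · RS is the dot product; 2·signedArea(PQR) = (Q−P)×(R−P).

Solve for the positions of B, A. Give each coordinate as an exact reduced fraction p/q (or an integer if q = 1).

A = (25, 14)
B = (26, 19)

1. B_x = 26  [B is the reflection of E across D]
2. B_y = 19  [B is the reflection of E across D]
   → B = (26, 19)
3. A_x = 25  [EC ∥ AB ∩ CB ∥ EA]
4. A_y = 14  [EC ∥ AB ∩ CB ∥ EA]
   → A = (25, 14)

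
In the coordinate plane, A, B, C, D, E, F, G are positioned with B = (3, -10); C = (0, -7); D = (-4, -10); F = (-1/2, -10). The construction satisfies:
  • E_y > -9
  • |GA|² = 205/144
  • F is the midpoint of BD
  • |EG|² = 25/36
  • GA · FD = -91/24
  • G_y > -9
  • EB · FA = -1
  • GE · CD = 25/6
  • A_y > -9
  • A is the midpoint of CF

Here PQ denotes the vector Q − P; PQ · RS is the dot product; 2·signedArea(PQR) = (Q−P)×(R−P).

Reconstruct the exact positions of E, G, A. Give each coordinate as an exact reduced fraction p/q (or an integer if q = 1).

1. A_x = -1/4  [A is the midpoint of CF]
2. A_y = -17/2  [A is the midpoint of CF]
   → A = (-1/4, -17/2)
3. G_x = -4/3  [GA · FD = -91/24]
4. G_y = -8  [|GA|² = 205/144]
   → G = (-4/3, -8)
5. E_x = -2  [EB · FA = -1 ∩ GE · CD = 25/6]
6. E_y = -17/2  [EB · FA = -1 ∩ GE · CD = 25/6]
   → E = (-2, -17/2)

A = (-1/4, -17/2)
E = (-2, -17/2)
G = (-4/3, -8)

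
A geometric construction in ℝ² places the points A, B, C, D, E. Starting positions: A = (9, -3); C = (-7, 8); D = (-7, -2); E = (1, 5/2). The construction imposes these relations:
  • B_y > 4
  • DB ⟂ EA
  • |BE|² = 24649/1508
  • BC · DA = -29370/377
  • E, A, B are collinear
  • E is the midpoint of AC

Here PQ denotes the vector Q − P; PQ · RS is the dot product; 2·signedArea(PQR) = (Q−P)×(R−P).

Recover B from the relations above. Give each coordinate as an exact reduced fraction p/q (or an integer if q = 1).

1. B_x = -879/377  [E, A, B are collinear ∩ DB ⟂ EA]
2. B_y = 1806/377  [E, A, B are collinear ∩ DB ⟂ EA]
   → B = (-879/377, 1806/377)

B = (-879/377, 1806/377)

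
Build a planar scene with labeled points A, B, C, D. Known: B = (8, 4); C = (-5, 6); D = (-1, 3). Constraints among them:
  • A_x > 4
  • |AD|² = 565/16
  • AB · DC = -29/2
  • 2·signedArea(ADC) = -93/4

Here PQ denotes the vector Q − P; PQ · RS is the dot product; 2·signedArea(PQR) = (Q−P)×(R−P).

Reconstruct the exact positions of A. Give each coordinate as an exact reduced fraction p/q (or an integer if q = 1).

1. A_x = 19/4  [2·signedArea(ADC) = -93/4 ∩ AB · DC = -29/2]
2. A_y = 9/2  [2·signedArea(ADC) = -93/4 ∩ AB · DC = -29/2]
   → A = (19/4, 9/2)

A = (19/4, 9/2)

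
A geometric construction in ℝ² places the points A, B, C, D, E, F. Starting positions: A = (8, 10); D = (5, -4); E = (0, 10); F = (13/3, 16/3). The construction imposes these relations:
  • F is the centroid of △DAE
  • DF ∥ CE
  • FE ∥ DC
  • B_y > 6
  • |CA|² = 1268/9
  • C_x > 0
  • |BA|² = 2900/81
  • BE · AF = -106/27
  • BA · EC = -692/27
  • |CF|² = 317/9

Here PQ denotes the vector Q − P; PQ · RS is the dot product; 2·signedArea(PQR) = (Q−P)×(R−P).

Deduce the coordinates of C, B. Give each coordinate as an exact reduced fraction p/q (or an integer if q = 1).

B = (26/9, 62/9)
C = (2/3, 2/3)

1. C_x = 2/3  [DF ∥ CE ∩ FE ∥ DC]
2. C_y = 2/3  [DF ∥ CE ∩ FE ∥ DC]
   → C = (2/3, 2/3)
3. B_x = 26/9  [BA · EC = -692/27 ∩ BE · AF = -106/27]
4. B_y = 62/9  [BA · EC = -692/27 ∩ BE · AF = -106/27]
   → B = (26/9, 62/9)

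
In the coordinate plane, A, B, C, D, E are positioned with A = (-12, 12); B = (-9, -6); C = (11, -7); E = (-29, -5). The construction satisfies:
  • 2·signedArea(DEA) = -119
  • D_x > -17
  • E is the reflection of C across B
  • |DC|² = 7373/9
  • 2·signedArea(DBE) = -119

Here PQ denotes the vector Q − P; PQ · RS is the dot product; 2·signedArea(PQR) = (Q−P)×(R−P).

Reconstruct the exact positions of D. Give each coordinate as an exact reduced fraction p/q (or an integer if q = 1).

1. D_x = -50/3  [2·signedArea(DEA) = -119 ∩ 2·signedArea(DBE) = -119]
2. D_y = 1/3  [2·signedArea(DEA) = -119 ∩ 2·signedArea(DBE) = -119]
   → D = (-50/3, 1/3)

D = (-50/3, 1/3)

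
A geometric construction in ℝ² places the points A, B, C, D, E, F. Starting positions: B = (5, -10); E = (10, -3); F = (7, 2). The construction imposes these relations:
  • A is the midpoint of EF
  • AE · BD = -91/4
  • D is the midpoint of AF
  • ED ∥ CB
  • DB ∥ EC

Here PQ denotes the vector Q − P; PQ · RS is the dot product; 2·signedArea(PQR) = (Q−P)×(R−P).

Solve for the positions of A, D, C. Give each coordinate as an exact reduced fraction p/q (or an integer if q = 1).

A = (17/2, -1/2)
C = (29/4, -55/4)
D = (31/4, 3/4)

1. A_x = 17/2  [A is the midpoint of EF]
2. A_y = -1/2  [A is the midpoint of EF]
   → A = (17/2, -1/2)
3. D_x = 31/4  [D is the midpoint of AF]
4. D_y = 3/4  [D is the midpoint of AF]
   → D = (31/4, 3/4)
5. C_x = 29/4  [ED ∥ CB ∩ DB ∥ EC]
6. C_y = -55/4  [ED ∥ CB ∩ DB ∥ EC]
   → C = (29/4, -55/4)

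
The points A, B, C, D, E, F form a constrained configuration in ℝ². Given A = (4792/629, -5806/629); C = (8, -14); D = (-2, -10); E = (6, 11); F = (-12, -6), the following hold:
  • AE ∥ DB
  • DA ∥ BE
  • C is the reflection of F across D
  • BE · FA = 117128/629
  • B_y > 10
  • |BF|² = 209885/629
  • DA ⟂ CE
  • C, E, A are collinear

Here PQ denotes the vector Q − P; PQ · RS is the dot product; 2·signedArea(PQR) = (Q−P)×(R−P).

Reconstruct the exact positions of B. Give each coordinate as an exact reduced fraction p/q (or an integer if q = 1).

B = (-2276/629, 6435/629)

1. B_x = -2276/629  [DA ∥ BE ∩ AE ∥ DB]
2. B_y = 6435/629  [DA ∥ BE ∩ AE ∥ DB]
   → B = (-2276/629, 6435/629)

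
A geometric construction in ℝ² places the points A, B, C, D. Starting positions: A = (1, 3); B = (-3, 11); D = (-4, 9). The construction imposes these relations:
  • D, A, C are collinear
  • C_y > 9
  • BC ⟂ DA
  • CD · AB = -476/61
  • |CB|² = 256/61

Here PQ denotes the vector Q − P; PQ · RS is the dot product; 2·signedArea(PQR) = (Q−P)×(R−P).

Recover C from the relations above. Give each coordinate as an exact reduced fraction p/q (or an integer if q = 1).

1. C_x = -279/61  [D, A, C are collinear ∩ BC ⟂ DA]
2. C_y = 591/61  [D, A, C are collinear ∩ BC ⟂ DA]
   → C = (-279/61, 591/61)

C = (-279/61, 591/61)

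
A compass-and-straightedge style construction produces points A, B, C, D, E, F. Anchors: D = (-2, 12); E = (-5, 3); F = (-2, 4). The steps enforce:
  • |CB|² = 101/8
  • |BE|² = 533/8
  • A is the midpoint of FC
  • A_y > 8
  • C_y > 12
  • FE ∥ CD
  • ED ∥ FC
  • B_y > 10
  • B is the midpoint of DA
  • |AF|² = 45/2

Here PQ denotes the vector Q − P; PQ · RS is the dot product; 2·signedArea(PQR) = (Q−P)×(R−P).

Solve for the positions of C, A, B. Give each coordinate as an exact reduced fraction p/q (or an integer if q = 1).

1. C_x = 1  [FE ∥ CD ∩ ED ∥ FC]
2. C_y = 13  [FE ∥ CD ∩ ED ∥ FC]
   → C = (1, 13)
3. A_x = -1/2  [A is the midpoint of FC]
4. A_y = 17/2  [A is the midpoint of FC]
   → A = (-1/2, 17/2)
5. B_x = -5/4  [B is the midpoint of DA]
6. B_y = 41/4  [B is the midpoint of DA]
   → B = (-5/4, 41/4)

A = (-1/2, 17/2)
B = (-5/4, 41/4)
C = (1, 13)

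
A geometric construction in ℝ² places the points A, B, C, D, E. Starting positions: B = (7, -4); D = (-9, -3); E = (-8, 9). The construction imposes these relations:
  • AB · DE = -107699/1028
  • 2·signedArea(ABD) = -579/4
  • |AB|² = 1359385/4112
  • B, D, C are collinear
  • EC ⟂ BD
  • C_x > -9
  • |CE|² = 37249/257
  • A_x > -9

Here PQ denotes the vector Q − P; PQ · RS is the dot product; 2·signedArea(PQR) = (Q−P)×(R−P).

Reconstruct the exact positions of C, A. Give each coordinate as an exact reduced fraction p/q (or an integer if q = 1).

A = (-8417/1028, 1541/257)
C = (-2249/257, -775/257)

1. C_x = -2249/257  [B, D, C are collinear ∩ EC ⟂ BD]
2. C_y = -775/257  [B, D, C are collinear ∩ EC ⟂ BD]
   → C = (-2249/257, -775/257)
3. A_x = -8417/1028  [2·signedArea(ABD) = -579/4 ∩ AB · DE = -107699/1028]
4. A_y = 1541/257  [2·signedArea(ABD) = -579/4 ∩ AB · DE = -107699/1028]
   → A = (-8417/1028, 1541/257)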